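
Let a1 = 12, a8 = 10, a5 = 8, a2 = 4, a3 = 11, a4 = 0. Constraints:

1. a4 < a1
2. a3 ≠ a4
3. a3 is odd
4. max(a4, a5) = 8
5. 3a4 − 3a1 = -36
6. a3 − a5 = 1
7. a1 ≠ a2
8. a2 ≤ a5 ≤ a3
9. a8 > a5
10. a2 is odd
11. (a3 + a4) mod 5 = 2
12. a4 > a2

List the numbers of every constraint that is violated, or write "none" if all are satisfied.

1. a4 = 0, a1 = 12; 0 < 12 — holds.
2. a3 = 11, a4 = 0; distinct — holds.
3. a3 = 11 is odd — holds.
4. max(0, 8) = 8 — holds.
5. 3a4 − 3a1 = 3(0) − 3(12) = -36 — holds.
6. a3 − a5 = 11 − 8 = 3, not 1 — does not hold.
7. a1 = 12, a2 = 4; distinct — holds.
8. values 4 ≤ 8 ≤ 11 — holds.
9. a8 = 10, a5 = 8; 10 > 8 — holds.
10. a2 = 4 is even — does not hold.
11. a3 + a4 = 11; 11 mod 5 = 1, not 2 — does not hold.
12. a4 = 0, a2 = 4; 0 ≤ 4 (want >) — does not hold.

No — constraints 6, 10, 11, and 12 are not satisfied.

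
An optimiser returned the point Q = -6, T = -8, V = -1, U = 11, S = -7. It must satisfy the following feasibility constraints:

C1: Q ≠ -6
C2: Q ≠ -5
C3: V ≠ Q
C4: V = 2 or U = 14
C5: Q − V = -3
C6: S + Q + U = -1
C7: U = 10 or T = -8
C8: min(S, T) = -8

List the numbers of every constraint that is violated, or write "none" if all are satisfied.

Constraints 1, 4, 5, 6 do not hold.

C1: Q = -6, but -6 is required to differ  false
C2: Q = -6, and -6 ≠ -5  true
C3: V = -1, Q = -6; distinct  true
C4: V = -1 ≠ 2 and U = 11 ≠ 14; both disjuncts false  false
C5: Q − V = -6 − (-1) = -5, not -3  false
C6: S + Q + U = -7 + (-6) + 11 = -2, not -1  false
C7: U = 11 ≠ 10, but T = -8 = -8 (second disjunct)  true
C8: min(-7, -8) = -8  true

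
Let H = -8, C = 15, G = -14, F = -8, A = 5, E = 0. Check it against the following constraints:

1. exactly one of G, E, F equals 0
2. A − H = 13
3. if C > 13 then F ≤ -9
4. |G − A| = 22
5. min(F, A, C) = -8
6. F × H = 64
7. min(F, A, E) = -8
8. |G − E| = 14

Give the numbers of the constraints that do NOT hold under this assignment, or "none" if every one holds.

1. G=-14, E=0, F=-8; 1 of them equals 0 — OK.
2. A − H = 5 − (-8) = 13 — OK.
3. C = 15 > 13, so we need F ≤ -9; but F = -8 > -9 — violated.
4. |-14 − 5| = 19, not 22 — violated.
5. min(-8, 5, 15) = -8 — OK.
6. F × H = -8 × (-8) = 64 — OK.
7. min(-8, 5, 0) = -8 — OK.
8. |-14 − 0| = 14 — OK.

Violated: 3 and 4.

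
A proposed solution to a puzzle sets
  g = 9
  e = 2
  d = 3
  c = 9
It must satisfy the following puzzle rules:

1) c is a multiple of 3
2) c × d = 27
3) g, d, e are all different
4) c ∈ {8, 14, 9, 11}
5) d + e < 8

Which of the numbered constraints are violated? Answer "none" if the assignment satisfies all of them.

None — every constraint holds.

1) 9 / 3 = 3, so 3 divides 9 — satisfied.
2) c × d = 9 × 3 = 27 — satisfied.
3) values 9, 3, 2 are pairwise distinct — satisfied.
4) c = 9 is in {8, 14, 9, 11} — satisfied.
5) d + e = 3 + 2 = 5; 5 < 8 — satisfied.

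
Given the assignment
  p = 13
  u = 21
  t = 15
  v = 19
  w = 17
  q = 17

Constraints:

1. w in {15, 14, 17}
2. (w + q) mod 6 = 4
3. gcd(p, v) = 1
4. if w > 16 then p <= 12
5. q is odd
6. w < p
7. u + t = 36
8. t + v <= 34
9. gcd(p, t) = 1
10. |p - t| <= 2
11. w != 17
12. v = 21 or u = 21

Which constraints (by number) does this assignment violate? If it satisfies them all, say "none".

Violated: 4, 6, and 11.

1. w = 17 is in {15, 14, 17}  true
2. w + q = 34; 34 mod 6 = 4  true
3. gcd(13, 19) = 1  true
4. w = 17 > 16, so we need p ≤ 12; but p = 13 > 12  false
5. q = 17 is odd  true
6. w = 17, p = 13; 17 ≥ 13 (want <)  false
7. u + t = 21 + 15 = 36  true
8. t + v = 15 + 19 = 34; 34 ≤ 34  true
9. gcd(13, 15) = 1  true
10. |13 - 15| = 2; 2 ≤ 2  true
11. w = 17, but 17 is required to differ  false
12. v = 19 ≠ 21, but u = 21 = 21 (second disjunct)  true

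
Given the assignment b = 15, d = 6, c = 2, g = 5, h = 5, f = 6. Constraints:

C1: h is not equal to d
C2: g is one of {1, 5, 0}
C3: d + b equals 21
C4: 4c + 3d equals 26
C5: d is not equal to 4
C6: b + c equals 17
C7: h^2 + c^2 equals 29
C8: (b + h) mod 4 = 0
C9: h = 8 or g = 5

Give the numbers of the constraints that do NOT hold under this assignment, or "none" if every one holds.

C1: h = 5, d = 6; distinct  ✔
C2: g = 5 is in {1, 5, 0}  ✔
C3: d + b = 6 + 15 = 21  ✔
C4: 4c + 3d = 4(2) + 3(6) = 26  ✔
C5: d = 6, and 6 ≠ 4  ✔
C6: b + c = 15 + 2 = 17  ✔
C7: h^2 + c^2 = 5^2 + 2^2 = 25 + 4 = 29  ✔
C8: b + h = 20; 20 mod 4 = 0  ✔
C9: h = 5 ≠ 8, but g = 5 = 5 (second disjunct)  ✔

All constraints are satisfied.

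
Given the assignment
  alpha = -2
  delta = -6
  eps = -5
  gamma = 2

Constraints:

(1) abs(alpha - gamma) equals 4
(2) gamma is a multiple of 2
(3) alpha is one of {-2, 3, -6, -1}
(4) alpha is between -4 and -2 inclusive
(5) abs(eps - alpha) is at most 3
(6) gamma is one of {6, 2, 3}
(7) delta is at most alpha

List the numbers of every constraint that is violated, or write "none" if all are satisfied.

No violations.

(1) abs(-2 - 2) = 4 — holds.
(2) 2 / 2 = 1, so 2 divides 2 — holds.
(3) alpha = -2 is in {-2, 3, -6, -1} — holds.
(4) alpha = -2 lies in [-4, -2] — holds.
(5) abs(-5 - (-2)) = 3; 3 ≤ 3 — holds.
(6) gamma = 2 is in {6, 2, 3} — holds.
(7) delta = -6, alpha = -2; -6 ≤ -2 — holds.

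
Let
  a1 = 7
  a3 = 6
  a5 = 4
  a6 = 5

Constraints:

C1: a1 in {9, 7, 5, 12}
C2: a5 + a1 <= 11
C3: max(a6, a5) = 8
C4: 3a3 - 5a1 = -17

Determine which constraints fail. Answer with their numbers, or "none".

C1: a1 = 7 is in {9, 7, 5, 12} — OK.
C2: a5 + a1 = 4 + 7 = 11; 11 ≤ 11 — OK.
C3: max(5, 4) = 5, not 8 — violated.
C4: 3a3 - 5a1 = 3(6) - 5(7) = -17 — OK.

Violated: 3.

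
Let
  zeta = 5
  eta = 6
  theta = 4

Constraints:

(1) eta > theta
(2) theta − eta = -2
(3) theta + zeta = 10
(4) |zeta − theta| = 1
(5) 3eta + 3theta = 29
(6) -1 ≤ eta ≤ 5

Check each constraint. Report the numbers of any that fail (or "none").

No — constraints 3, 5, 6 are not satisfied.

(1) eta = 6, theta = 4; 6 > 4  ✔
(2) theta − eta = 4 − 6 = -2  ✔
(3) theta + zeta = 4 + 5 = 9, not 10  ✘
(4) |5 − 4| = 1  ✔
(5) 3eta + 3theta = 3(6) + 3(4) = 30, not 29  ✘
(6) eta = 6 is outside [-1, 5]  ✘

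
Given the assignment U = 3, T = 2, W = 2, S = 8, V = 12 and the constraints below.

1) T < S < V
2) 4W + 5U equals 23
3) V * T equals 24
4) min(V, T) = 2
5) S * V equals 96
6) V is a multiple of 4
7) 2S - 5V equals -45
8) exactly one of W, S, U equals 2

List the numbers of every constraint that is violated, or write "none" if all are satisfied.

1) values 2 < 8 < 12 — OK.
2) 4W + 5U = 4(2) + 5(3) = 23 — OK.
3) V * T = 12 * 2 = 24 — OK.
4) min(12, 2) = 2 — OK.
5) S * V = 8 * 12 = 96 — OK.
6) 12 / 4 = 3, so 4 divides 12 — OK.
7) 2S - 5V = 2(8) - 5(12) = -44, not -45 — violated.
8) W=2, S=8, U=3; 1 of them equals 2 — OK.

Constraint 7 is violated.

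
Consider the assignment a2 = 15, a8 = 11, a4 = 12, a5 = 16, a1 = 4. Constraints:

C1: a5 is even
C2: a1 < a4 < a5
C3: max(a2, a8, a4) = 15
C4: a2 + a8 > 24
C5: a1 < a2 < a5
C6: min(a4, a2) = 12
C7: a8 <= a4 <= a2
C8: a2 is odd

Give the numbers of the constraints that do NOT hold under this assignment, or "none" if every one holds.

C1: a5 = 16 is even — holds.
C2: values 4 < 12 < 16 — holds.
C3: max(15, 11, 12) = 15 — holds.
C4: a2 + a8 = 15 + 11 = 26; 26 > 24 — holds.
C5: values 4 < 15 < 16 — holds.
C6: min(12, 15) = 12 — holds.
C7: values 11 <= 12 <= 15 — holds.
C8: a2 = 15 is odd — holds.

The assignment satisfies every constraint.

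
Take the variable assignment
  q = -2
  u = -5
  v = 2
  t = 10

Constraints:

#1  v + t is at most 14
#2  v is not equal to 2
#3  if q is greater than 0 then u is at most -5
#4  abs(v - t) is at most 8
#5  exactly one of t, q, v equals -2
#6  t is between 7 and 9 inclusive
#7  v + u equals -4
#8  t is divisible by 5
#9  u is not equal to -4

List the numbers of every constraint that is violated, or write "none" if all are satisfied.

No — constraints 2, 6, and 7 are not satisfied.

#1 v + t = 2 + 10 = 12; 12 ≤ 14  OK
#2 v = 2, but 2 is required to differ  FAIL
#3 q = -2, not > 0; antecedent false, conditional vacuously true  OK
#4 abs(2 - 10) = 8; 8 ≤ 8  OK
#5 t=10, q=-2, v=2; 1 of them equals -2  OK
#6 t = 10 is outside [7, 9]  FAIL
#7 v + u = 2 + (-5) = -3, not -4  FAIL
#8 10 / 5 = 2, so 5 divides 10  OK
#9 u = -5, and -5 ≠ -4  OK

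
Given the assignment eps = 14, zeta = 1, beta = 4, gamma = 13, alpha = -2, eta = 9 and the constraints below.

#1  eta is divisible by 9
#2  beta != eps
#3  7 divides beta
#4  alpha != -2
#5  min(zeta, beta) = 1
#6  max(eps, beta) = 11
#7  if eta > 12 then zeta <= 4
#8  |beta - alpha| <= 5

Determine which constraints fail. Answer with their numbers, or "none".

Constraints 3, 4, 6, and 8 are violated.

#1 9 / 9 = 1, so 9 divides 9  ✓
#2 beta = 4, eps = 14; distinct  ✓
#3 4 = 7*0 + 4, so 7 does not divide 4  ✗
#4 alpha = -2, but -2 is required to differ  ✗
#5 min(1, 4) = 1  ✓
#6 max(14, 4) = 14, not 11  ✗
#7 eta = 9, not > 12; antecedent false, conditional vacuously true  ✓
#8 |4 - (-2)| = 6; 6 > 5, exceeds bound 5  ✗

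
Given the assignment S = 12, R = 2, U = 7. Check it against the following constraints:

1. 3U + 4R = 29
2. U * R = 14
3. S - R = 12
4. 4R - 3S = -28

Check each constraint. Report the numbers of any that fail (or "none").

1. 3U + 4R = 3(7) + 4(2) = 29  holds
2. U * R = 7 * 2 = 14  holds
3. S - R = 12 - 2 = 10, not 12  fails
4. 4R - 3S = 4(2) - 3(12) = -28  holds

Constraint 3 does not hold.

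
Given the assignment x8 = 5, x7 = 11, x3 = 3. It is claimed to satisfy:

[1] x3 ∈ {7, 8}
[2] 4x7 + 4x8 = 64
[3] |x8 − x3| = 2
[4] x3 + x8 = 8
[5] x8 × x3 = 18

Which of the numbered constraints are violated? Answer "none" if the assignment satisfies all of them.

[1] x3 = 3 is not in {7, 8} — does not hold.
[2] 4x7 + 4x8 = 4(11) + 4(5) = 64 — holds.
[3] |5 − 3| = 2 — holds.
[4] x3 + x8 = 3 + 5 = 8 — holds.
[5] x8 × x3 = 5 × 3 = 15, not 18 — does not hold.

Constraints 1 and 5 are violated.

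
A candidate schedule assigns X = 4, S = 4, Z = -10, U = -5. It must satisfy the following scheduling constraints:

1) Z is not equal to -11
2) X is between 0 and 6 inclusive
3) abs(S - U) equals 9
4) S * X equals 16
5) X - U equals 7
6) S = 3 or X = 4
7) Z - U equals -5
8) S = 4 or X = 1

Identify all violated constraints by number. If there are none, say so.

1) Z = -10, and -10 ≠ -11 — holds.
2) X = 4 lies in [0, 6] — holds.
3) abs(4 - (-5)) = 9 — holds.
4) S * X = 4 * 4 = 16 — holds.
5) X - U = 4 - (-5) = 9, not 7 — does not hold.
6) S = 4 ≠ 3, but X = 4 = 4 (second disjunct) — holds.
7) Z - U = -10 - (-5) = -5 — holds.
8) S = 4 = 4 (first disjunct) — holds.

The assignment fails constraint 5.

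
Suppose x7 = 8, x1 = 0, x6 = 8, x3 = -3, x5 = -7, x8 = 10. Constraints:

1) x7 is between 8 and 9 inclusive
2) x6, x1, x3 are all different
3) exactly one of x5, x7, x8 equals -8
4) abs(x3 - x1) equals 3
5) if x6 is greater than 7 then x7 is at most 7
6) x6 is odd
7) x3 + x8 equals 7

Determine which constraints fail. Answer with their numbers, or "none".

1) x7 = 8 lies in [8, 9] — holds.
2) values 8, 0, -3 are pairwise distinct — holds.
3) x5=-7, x7=8, x8=10; 0 of them equal -8, not exactly one — fails.
4) abs(-3 - 0) = 3 — holds.
5) x6 = 8 > 7, so we need x7 ≤ 7; but x7 = 8 > 7 — fails.
6) x6 = 8 is even — fails.
7) x3 + x8 = -3 + 10 = 7 — holds.

The assignment fails constraints 3, 5, 6.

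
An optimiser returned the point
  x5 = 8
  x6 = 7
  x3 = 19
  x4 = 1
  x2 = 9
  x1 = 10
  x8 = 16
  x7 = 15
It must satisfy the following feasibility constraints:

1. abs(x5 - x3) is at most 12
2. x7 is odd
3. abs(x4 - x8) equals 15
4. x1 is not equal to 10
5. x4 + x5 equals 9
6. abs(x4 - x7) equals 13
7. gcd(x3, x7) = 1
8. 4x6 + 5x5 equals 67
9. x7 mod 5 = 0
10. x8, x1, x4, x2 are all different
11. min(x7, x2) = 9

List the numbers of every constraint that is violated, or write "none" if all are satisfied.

The assignment fails constraints 4, 6, and 8.

1. abs(8 - 19) = 11; 11 ≤ 12  holds
2. x7 = 15 is odd  holds
3. abs(1 - 16) = 15  holds
4. x1 = 10, but 10 is required to differ  fails
5. x4 + x5 = 1 + 8 = 9  holds
6. abs(1 - 15) = 14, not 13  fails
7. gcd(19, 15) = 1  holds
8. 4x6 + 5x5 = 4(7) + 5(8) = 68, not 67  fails
9. 15 mod 5 = 0  holds
10. values 16, 10, 1, 9 are pairwise distinct  holds
11. min(15, 9) = 9  holds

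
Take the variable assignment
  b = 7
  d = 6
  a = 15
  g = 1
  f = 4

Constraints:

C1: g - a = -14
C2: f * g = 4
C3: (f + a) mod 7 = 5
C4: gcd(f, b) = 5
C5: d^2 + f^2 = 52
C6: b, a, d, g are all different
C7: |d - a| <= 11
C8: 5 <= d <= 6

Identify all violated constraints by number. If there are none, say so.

C1: g - a = 1 - 15 = -14 — OK.
C2: f * g = 4 * 1 = 4 — OK.
C3: f + a = 19; 19 mod 7 = 5 — OK.
C4: gcd(4, 7) = 1, not 5 — violated.
C5: d^2 + f^2 = 6^2 + 4^2 = 36 + 16 = 52 — OK.
C6: values 7, 15, 6, 1 are pairwise distinct — OK.
C7: |6 - 15| = 9; 9 ≤ 11 — OK.
C8: d = 6 lies in [5, 6] — OK.

The assignment fails constraint 4.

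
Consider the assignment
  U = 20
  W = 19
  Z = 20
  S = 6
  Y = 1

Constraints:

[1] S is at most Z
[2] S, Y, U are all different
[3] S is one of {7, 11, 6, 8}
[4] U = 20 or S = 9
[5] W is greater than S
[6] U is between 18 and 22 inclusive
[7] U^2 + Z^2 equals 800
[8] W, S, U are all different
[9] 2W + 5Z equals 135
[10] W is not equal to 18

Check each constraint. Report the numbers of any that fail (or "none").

[1] S = 6, Z = 20; 6 ≤ 20 — satisfied.
[2] values 6, 1, 20 are pairwise distinct — satisfied.
[3] S = 6 is in {7, 11, 6, 8} — satisfied.
[4] U = 20 = 20 (first disjunct) — satisfied.
[5] W = 19, S = 6; 19 > 6 — satisfied.
[6] U = 20 lies in [18, 22] — satisfied.
[7] U^2 + Z^2 = 20^2 + 20^2 = 400 + 400 = 800 — satisfied.
[8] values 19, 6, 20 are pairwise distinct — satisfied.
[9] 2W + 5Z = 2(19) + 5(20) = 138, not 135 — violated.
[10] W = 19, and 19 ≠ 18 — satisfied.

Constraint 9 is violated.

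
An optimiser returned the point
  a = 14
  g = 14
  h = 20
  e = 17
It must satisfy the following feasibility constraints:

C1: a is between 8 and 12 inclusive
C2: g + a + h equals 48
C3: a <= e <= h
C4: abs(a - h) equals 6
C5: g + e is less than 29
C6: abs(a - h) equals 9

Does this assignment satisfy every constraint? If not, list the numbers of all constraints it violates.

Constraints 1, 5, and 6 do not hold.

C1: a = 14 is outside [8, 12]  fails
C2: g + a + h = 14 + 14 + 20 = 48  holds
C3: values 14 <= 17 <= 20  holds
C4: abs(14 - 20) = 6  holds
C5: g + e = 14 + 17 = 31; 31 ≥ 29, bound 29 not met  fails
C6: abs(14 - 20) = 6, not 9  fails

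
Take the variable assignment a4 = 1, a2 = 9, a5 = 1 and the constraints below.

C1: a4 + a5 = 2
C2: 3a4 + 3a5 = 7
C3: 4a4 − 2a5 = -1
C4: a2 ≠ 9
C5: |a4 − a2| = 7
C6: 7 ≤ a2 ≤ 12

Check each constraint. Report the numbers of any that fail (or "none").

No — constraints 2, 3, 4, 5 are not satisfied.

C1: a4 + a5 = 1 + 1 = 2  true
C2: 3a4 + 3a5 = 3(1) + 3(1) = 6, not 7  false
C3: 4a4 − 2a5 = 4(1) − 2(1) = 2, not -1  false
C4: a2 = 9, but 9 is required to differ  false
C5: |1 − 9| = 8, not 7  false
C6: a2 = 9 lies in [7, 12]  true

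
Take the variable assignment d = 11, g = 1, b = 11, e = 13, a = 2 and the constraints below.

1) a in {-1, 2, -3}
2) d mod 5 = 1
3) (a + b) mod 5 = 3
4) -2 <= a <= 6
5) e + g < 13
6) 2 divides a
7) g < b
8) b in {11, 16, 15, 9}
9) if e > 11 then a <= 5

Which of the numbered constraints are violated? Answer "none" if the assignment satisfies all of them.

1) a = 2 is in {-1, 2, -3}  holds
2) 11 mod 5 = 1  holds
3) a + b = 13; 13 mod 5 = 3  holds
4) a = 2 lies in [-2, 6]  holds
5) e + g = 13 + 1 = 14; 14 ≥ 13, bound 13 not met  fails
6) 2 / 2 = 1, so 2 divides 2  holds
7) g = 1, b = 11; 1 < 11  holds
8) b = 11 is in {11, 16, 15, 9}  holds
9) e = 13 > 11, so we need a ≤ 5; a = 2 ≤ 5  holds

The assignment fails constraint 5.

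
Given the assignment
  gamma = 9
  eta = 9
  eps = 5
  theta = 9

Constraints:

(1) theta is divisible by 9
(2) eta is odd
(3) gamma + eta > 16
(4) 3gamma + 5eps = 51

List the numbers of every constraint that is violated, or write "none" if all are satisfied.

Constraint 4 does not hold.

(1) 9 / 9 = 1, so 9 divides 9 — holds.
(2) eta = 9 is odd — holds.
(3) gamma + eta = 9 + 9 = 18; 18 > 16 — holds.
(4) 3gamma + 5eps = 3(9) + 5(5) = 52, not 51 — fails.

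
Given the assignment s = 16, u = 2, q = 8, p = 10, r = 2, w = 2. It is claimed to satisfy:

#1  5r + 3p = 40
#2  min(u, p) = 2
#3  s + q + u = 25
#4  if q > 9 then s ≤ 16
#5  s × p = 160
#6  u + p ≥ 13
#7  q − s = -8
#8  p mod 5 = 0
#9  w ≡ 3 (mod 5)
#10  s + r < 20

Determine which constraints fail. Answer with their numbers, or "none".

Violated: 3, 6, and 9.

#1 5r + 3p = 5(2) + 3(10) = 40  holds
#2 min(2, 10) = 2  holds
#3 s + q + u = 16 + 8 + 2 = 26, not 25  fails
#4 q = 8, not > 9; antecedent false, conditional vacuously true  holds
#5 s × p = 16 × 10 = 160  holds
#6 u + p = 2 + 10 = 12; 12 < 13, bound 13 not met  fails
#7 q − s = 8 − 16 = -8  holds
#8 10 mod 5 = 0  holds
#9 2 mod 5 = 2, not 3  fails
#10 s + r = 16 + 2 = 18; 18 < 20  holds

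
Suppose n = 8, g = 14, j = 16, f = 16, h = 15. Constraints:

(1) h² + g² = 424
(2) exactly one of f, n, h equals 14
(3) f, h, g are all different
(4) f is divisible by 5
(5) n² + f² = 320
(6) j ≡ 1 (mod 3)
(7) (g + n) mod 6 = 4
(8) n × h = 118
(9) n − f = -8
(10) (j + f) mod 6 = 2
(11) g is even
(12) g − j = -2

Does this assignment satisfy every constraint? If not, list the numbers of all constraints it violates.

No — constraints 1, 2, 4, and 8 are not satisfied.

(1) h² + g² = 15² + 14² = 225 + 196 = 421, not 424  false
(2) f=16, n=8, h=15; 0 of them equal 14, not exactly one  false
(3) values 16, 15, 14 are pairwise distinct  true
(4) 16 = 5×3 + 1, so 5 does not divide 16  false
(5) n² + f² = 8² + 16² = 64 + 256 = 320  true
(6) 16 mod 3 = 1  true
(7) g + n = 22; 22 mod 6 = 4  true
(8) n × h = 8 × 15 = 120, not 118  false
(9) n − f = 8 − 16 = -8  true
(10) j + f = 32; 32 mod 6 = 2  true
(11) g = 14 is even  true
(12) g − j = 14 − 16 = -2  true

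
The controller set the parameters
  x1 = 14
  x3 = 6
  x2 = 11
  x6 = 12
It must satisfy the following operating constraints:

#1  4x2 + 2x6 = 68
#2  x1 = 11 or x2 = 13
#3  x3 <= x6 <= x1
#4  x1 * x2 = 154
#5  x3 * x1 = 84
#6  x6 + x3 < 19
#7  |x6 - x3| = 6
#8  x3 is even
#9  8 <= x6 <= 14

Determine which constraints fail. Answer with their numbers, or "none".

#1 4x2 + 2x6 = 4(11) + 2(12) = 68 — OK.
#2 x1 = 14 ≠ 11 and x2 = 11 ≠ 13; both disjuncts false — violated.
#3 values 6 <= 12 <= 14 — OK.
#4 x1 * x2 = 14 * 11 = 154 — OK.
#5 x3 * x1 = 6 * 14 = 84 — OK.
#6 x6 + x3 = 12 + 6 = 18; 18 < 19 — OK.
#7 |12 - 6| = 6 — OK.
#8 x3 = 6 is even — OK.
#9 x6 = 12 lies in [8, 14] — OK.

Violated: 2.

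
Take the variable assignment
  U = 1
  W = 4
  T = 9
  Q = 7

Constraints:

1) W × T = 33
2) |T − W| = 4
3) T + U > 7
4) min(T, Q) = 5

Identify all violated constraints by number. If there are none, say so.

Constraints 1, 2, and 4 are violated.

1) W × T = 4 × 9 = 36, not 33 — fails.
2) |9 − 4| = 5, not 4 — fails.
3) T + U = 9 + 1 = 10; 10 > 7 — holds.
4) min(9, 7) = 7, not 5 — fails.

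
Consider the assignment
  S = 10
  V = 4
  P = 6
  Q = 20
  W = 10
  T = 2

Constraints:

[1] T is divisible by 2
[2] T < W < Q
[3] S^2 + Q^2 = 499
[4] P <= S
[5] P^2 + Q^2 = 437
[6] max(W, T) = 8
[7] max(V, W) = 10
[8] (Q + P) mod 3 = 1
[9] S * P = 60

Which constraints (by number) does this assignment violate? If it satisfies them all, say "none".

[1] 2 / 2 = 1, so 2 divides 2 — satisfied.
[2] values 2 < 10 < 20 — satisfied.
[3] S^2 + Q^2 = 10^2 + 20^2 = 100 + 400 = 500, not 499 — violated.
[4] P = 6, S = 10; 6 ≤ 10 — satisfied.
[5] P^2 + Q^2 = 6^2 + 20^2 = 36 + 400 = 436, not 437 — violated.
[6] max(10, 2) = 10, not 8 — violated.
[7] max(4, 10) = 10 — satisfied.
[8] Q + P = 26; 26 mod 3 = 2, not 1 — violated.
[9] S * P = 10 * 6 = 60 — satisfied.

The assignment fails constraints 3, 5, 6, and 8.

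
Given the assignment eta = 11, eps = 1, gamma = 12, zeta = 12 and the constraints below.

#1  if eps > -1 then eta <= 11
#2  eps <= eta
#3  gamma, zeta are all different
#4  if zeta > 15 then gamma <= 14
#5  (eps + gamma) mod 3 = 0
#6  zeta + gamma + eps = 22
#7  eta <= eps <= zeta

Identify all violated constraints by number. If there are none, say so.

No — constraints 3, 5, 6, 7 are not satisfied.

#1 eps = 1 > -1, so we need eta ≤ 11; eta = 11 ≤ 11  yes
#2 eps = 1, eta = 11; 1 ≤ 11  yes
#3 gamma = zeta = 12, not all different  no
#4 zeta = 12, not > 15; antecedent false, conditional vacuously true  yes
#5 eps + gamma = 13; 13 mod 3 = 1, not 0  no
#6 zeta + gamma + eps = 12 + 12 + 1 = 25, not 22  no
#7 values 11, 1, 12; eta = 11 is not <= eps = 1  no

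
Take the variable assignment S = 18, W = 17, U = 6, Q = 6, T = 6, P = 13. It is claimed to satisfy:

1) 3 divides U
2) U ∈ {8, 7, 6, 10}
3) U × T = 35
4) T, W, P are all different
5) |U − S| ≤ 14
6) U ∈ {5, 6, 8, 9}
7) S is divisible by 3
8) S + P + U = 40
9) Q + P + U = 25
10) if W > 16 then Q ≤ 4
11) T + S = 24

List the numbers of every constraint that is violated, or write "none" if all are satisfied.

No — constraints 3, 8, 10 are not satisfied.

1) 6 / 3 = 2, so 3 divides 6 — satisfied.
2) U = 6 is in {8, 7, 6, 10} — satisfied.
3) U × T = 6 × 6 = 36, not 35 — violated.
4) values 6, 17, 13 are pairwise distinct — satisfied.
5) |6 − 18| = 12; 12 ≤ 14 — satisfied.
6) U = 6 is in {5, 6, 8, 9} — satisfied.
7) 18 / 3 = 6, so 3 divides 18 — satisfied.
8) S + P + U = 18 + 13 + 6 = 37, not 40 — violated.
9) Q + P + U = 6 + 13 + 6 = 25 — satisfied.
10) W = 17 > 16, so we need Q ≤ 4; but Q = 6 > 4 — violated.
11) T + S = 6 + 18 = 24 — satisfied.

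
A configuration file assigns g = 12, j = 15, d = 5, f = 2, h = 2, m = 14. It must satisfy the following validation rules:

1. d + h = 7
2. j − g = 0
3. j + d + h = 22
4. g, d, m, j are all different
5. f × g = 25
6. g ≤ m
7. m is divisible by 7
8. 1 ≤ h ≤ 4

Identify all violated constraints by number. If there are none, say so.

Violated: 2 and 5.

1. d + h = 5 + 2 = 7 — holds.
2. j − g = 15 − 12 = 3, not 0 — fails.
3. j + d + h = 15 + 5 + 2 = 22 — holds.
4. values 12, 5, 14, 15 are pairwise distinct — holds.
5. f × g = 2 × 12 = 24, not 25 — fails.
6. g = 12, m = 14; 12 ≤ 14 — holds.
7. 14 / 7 = 2, so 7 divides 14 — holds.
8. h = 2 lies in [1, 4] — holds.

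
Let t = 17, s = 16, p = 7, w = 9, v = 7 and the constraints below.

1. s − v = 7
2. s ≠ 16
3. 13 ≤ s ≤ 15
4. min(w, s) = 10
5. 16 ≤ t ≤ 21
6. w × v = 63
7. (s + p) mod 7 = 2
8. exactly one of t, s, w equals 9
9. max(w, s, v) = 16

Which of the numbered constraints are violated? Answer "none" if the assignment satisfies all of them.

Constraints 1, 2, 3, 4 are violated.

1. s − v = 16 − 7 = 9, not 7 — fails.
2. s = 16, but 16 is required to differ — fails.
3. s = 16 is outside [13, 15] — fails.
4. min(9, 16) = 9, not 10 — fails.
5. t = 17 lies in [16, 21] — holds.
6. w × v = 9 × 7 = 63 — holds.
7. s + p = 23; 23 mod 7 = 2 — holds.
8. t=17, s=16, w=9; 1 of them equals 9 — holds.
9. max(9, 16, 7) = 16 — holds.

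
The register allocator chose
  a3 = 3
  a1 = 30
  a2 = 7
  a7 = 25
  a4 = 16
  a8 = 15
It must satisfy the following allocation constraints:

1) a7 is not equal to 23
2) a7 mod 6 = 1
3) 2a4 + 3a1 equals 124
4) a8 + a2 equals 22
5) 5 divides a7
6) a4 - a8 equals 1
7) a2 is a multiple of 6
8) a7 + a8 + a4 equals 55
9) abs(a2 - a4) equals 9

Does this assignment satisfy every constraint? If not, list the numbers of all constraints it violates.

1) a7 = 25, and 25 ≠ 23 — satisfied.
2) 25 mod 6 = 1 — satisfied.
3) 2a4 + 3a1 = 2(16) + 3(30) = 122, not 124 — violated.
4) a8 + a2 = 15 + 7 = 22 — satisfied.
5) 25 / 5 = 5, so 5 divides 25 — satisfied.
6) a4 - a8 = 16 - 15 = 1 — satisfied.
7) 7 = 6*1 + 1, so 6 does not divide 7 — violated.
8) a7 + a8 + a4 = 25 + 15 + 16 = 56, not 55 — violated.
9) abs(7 - 16) = 9 — satisfied.

Constraints 3, 7, 8 are violated.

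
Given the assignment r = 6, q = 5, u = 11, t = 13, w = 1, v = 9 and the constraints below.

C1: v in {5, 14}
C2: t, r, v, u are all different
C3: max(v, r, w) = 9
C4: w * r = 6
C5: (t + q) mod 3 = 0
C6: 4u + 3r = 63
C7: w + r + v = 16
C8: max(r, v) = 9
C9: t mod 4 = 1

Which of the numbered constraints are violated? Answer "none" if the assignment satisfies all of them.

Constraints 1 and 6 do not hold.

C1: v = 9 is not in {5, 14}  ✘
C2: values 13, 6, 9, 11 are pairwise distinct  ✔
C3: max(9, 6, 1) = 9  ✔
C4: w * r = 1 * 6 = 6  ✔
C5: t + q = 18; 18 mod 3 = 0  ✔
C6: 4u + 3r = 4(11) + 3(6) = 62, not 63  ✘
C7: w + r + v = 1 + 6 + 9 = 16  ✔
C8: max(6, 9) = 9  ✔
C9: 13 mod 4 = 1  ✔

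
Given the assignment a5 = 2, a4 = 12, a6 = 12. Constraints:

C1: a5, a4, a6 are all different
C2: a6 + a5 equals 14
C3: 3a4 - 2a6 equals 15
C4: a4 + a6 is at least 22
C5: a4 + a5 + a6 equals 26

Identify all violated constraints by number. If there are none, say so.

Constraints 1 and 3 are violated.

C1: a4 = a6 = 12, not all different — does not hold.
C2: a6 + a5 = 12 + 2 = 14 — holds.
C3: 3a4 - 2a6 = 3(12) - 2(12) = 12, not 15 — does not hold.
C4: a4 + a6 = 12 + 12 = 24; 24 ≥ 22 — holds.
C5: a4 + a5 + a6 = 12 + 2 + 12 = 26 — holds.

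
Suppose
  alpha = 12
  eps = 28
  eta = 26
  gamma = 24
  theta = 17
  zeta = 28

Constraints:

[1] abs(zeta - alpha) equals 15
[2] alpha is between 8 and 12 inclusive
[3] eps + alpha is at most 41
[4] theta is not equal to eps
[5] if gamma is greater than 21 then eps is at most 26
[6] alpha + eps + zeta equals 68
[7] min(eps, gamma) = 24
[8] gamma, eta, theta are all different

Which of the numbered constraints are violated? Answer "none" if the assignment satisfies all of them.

[1] abs(28 - 12) = 16, not 15  FAIL
[2] alpha = 12 lies in [8, 12]  OK
[3] eps + alpha = 28 + 12 = 40; 40 ≤ 41  OK
[4] theta = 17, eps = 28; distinct  OK
[5] gamma = 24 > 21, so we need eps ≤ 26; but eps = 28 > 26  FAIL
[6] alpha + eps + zeta = 12 + 28 + 28 = 68  OK
[7] min(28, 24) = 24  OK
[8] values 24, 26, 17 are pairwise distinct  OK

Constraints 1 and 5 are violated.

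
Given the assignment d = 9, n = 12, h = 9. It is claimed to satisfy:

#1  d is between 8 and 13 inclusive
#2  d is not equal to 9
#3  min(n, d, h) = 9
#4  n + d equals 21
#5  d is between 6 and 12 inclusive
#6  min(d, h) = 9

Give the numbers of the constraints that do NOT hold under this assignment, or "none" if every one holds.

Constraint 2 does not hold.

#1 d = 9 lies in [8, 13] — satisfied.
#2 d = 9, but 9 is required to differ — violated.
#3 min(12, 9, 9) = 9 — satisfied.
#4 n + d = 12 + 9 = 21 — satisfied.
#5 d = 9 lies in [6, 12] — satisfied.
#6 min(9, 9) = 9 — satisfied.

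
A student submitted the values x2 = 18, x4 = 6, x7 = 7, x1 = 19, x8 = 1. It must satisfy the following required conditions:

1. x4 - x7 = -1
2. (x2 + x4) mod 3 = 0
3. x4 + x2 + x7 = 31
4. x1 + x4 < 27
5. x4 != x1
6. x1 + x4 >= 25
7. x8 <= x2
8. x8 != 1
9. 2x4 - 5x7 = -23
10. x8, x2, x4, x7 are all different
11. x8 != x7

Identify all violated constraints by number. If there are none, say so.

1. x4 - x7 = 6 - 7 = -1 — OK.
2. x2 + x4 = 24; 24 mod 3 = 0 — OK.
3. x4 + x2 + x7 = 6 + 18 + 7 = 31 — OK.
4. x1 + x4 = 19 + 6 = 25; 25 < 27 — OK.
5. x4 = 6, x1 = 19; distinct — OK.
6. x1 + x4 = 19 + 6 = 25; 25 ≥ 25 — OK.
7. x8 = 1, x2 = 18; 1 ≤ 18 — OK.
8. x8 = 1, but 1 is required to differ — violated.
9. 2x4 - 5x7 = 2(6) - 5(7) = -23 — OK.
10. values 1, 18, 6, 7 are pairwise distinct — OK.
11. x8 = 1, x7 = 7; distinct — OK.

No — constraint 8 is not satisfied.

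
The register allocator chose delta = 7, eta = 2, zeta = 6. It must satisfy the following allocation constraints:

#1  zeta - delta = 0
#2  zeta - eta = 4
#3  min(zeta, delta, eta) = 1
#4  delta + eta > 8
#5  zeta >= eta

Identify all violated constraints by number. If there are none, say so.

#1 zeta - delta = 6 - 7 = -1, not 0  false
#2 zeta - eta = 6 - 2 = 4  true
#3 min(6, 7, 2) = 2, not 1  false
#4 delta + eta = 7 + 2 = 9; 9 > 8  true
#5 zeta = 6, eta = 2; 6 ≥ 2  true

Violated: 1 and 3.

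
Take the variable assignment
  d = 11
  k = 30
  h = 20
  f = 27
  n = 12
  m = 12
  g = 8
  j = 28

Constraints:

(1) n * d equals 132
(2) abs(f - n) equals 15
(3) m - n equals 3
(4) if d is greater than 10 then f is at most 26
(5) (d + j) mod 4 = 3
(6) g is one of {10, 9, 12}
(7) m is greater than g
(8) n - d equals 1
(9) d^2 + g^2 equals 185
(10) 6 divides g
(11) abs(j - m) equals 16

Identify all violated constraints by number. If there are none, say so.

(1) n * d = 12 * 11 = 132  ✔
(2) abs(27 - 12) = 15  ✔
(3) m - n = 12 - 12 = 0, not 3  ✘
(4) d = 11 > 10, so we need f ≤ 26; but f = 27 > 26  ✘
(5) d + j = 39; 39 mod 4 = 3  ✔
(6) g = 8 is not in {10, 9, 12}  ✘
(7) m = 12, g = 8; 12 > 8  ✔
(8) n - d = 12 - 11 = 1  ✔
(9) d^2 + g^2 = 11^2 + 8^2 = 121 + 64 = 185  ✔
(10) 8 = 6*1 + 2, so 6 does not divide 8  ✘
(11) abs(28 - 12) = 16  ✔

Constraints 3, 4, 6, and 10 are violated.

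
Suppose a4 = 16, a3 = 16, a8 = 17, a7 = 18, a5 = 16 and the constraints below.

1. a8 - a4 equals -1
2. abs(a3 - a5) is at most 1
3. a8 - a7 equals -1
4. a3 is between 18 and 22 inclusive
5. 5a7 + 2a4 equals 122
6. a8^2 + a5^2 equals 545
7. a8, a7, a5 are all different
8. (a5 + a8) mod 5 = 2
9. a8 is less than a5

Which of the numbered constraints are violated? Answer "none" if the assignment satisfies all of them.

The assignment fails constraints 1, 4, 8, 9.

1. a8 - a4 = 17 - 16 = 1, not -1  FAIL
2. abs(16 - 16) = 0; 0 ≤ 1  OK
3. a8 - a7 = 17 - 18 = -1  OK
4. a3 = 16 is outside [18, 22]  FAIL
5. 5a7 + 2a4 = 5(18) + 2(16) = 122  OK
6. a8^2 + a5^2 = 17^2 + 16^2 = 289 + 256 = 545  OK
7. values 17, 18, 16 are pairwise distinct  OK
8. a5 + a8 = 33; 33 mod 5 = 3, not 2  FAIL
9. a8 = 17, a5 = 16; 17 ≥ 16 (want <)  FAIL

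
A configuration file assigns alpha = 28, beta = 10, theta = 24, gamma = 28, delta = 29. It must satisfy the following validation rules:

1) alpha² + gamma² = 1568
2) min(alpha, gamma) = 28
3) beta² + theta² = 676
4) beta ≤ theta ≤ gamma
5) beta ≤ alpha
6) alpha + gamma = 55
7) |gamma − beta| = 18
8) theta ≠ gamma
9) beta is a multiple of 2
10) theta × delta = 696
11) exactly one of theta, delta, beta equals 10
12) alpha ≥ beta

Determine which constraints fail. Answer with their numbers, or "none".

Constraint 6 does not hold.

1) alpha² + gamma² = 28² + 28² = 784 + 784 = 1568 — holds.
2) min(28, 28) = 28 — holds.
3) beta² + theta² = 10² + 24² = 100 + 576 = 676 — holds.
4) values 10 ≤ 24 ≤ 28 — holds.
5) beta = 10, alpha = 28; 10 ≤ 28 — holds.
6) alpha + gamma = 28 + 28 = 56, not 55 — fails.
7) |28 − 10| = 18 — holds.
8) theta = 24, gamma = 28; distinct — holds.
9) 10 / 2 = 5, so 2 divides 10 — holds.
10) theta × delta = 24 × 29 = 696 — holds.
11) theta=24, delta=29, beta=10; 1 of them equals 10 — holds.
12) alpha = 28, beta = 10; 28 ≥ 10 — holds.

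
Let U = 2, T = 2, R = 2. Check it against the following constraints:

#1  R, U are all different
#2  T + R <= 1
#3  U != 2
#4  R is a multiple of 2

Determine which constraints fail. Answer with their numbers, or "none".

Constraints 1, 2, and 3 do not hold.

#1 R = U = 2, not all different — violated.
#2 T + R = 2 + 2 = 4; 4 > 1, bound 1 not met — violated.
#3 U = 2, but 2 is required to differ — violated.
#4 2 / 2 = 1, so 2 divides 2 — OK.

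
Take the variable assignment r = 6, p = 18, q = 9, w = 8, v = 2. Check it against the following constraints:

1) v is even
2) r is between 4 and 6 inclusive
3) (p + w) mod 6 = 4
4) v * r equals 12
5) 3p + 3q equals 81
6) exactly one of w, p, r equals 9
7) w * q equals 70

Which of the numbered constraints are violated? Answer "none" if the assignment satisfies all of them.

Constraints 3, 6, 7 are violated.

1) v = 2 is even — holds.
2) r = 6 lies in [4, 6] — holds.
3) p + w = 26; 26 mod 6 = 2, not 4 — does not hold.
4) v * r = 2 * 6 = 12 — holds.
5) 3p + 3q = 3(18) + 3(9) = 81 — holds.
6) w=8, p=18, r=6; 0 of them equal 9, not exactly one — does not hold.
7) w * q = 8 * 9 = 72, not 70 — does not hold.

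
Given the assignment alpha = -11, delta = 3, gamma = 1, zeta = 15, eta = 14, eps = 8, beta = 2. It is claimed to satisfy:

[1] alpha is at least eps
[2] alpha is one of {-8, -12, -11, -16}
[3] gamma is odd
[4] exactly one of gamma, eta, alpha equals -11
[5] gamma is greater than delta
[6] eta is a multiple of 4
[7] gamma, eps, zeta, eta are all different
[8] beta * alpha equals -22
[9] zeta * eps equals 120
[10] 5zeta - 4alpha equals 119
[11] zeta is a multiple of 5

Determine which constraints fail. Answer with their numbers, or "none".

[1] alpha = -11, eps = 8; -11 < 8 (want ≥)  fails
[2] alpha = -11 is in {-8, -12, -11, -16}  holds
[3] gamma = 1 is odd  holds
[4] gamma=1, eta=14, alpha=-11; 1 of them equals -11  holds
[5] gamma = 1, delta = 3; 1 ≤ 3 (want >)  fails
[6] 14 = 4*3 + 2, so 4 does not divide 14  fails
[7] values 1, 8, 15, 14 are pairwise distinct  holds
[8] beta * alpha = 2 * (-11) = -22  holds
[9] zeta * eps = 15 * 8 = 120  holds
[10] 5zeta - 4alpha = 5(15) - 4(-11) = 119  holds
[11] 15 / 5 = 3, so 5 divides 15  holds

Violated: 1, 5, and 6.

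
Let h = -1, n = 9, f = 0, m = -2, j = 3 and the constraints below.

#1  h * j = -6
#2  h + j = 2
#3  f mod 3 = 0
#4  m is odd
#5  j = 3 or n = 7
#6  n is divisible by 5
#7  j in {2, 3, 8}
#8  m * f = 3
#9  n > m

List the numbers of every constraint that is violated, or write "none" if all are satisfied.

No — constraints 1, 4, 6, 8 are not satisfied.

#1 h * j = -1 * 3 = -3, not -6  fails
#2 h + j = -1 + 3 = 2  holds
#3 0 mod 3 = 0  holds
#4 m = -2 is even  fails
#5 j = 3 = 3 (first disjunct)  holds
#6 9 = 5*1 + 4, so 5 does not divide 9  fails
#7 j = 3 is in {2, 3, 8}  holds
#8 m * f = -2 * 0 = 0, not 3  fails
#9 n = 9, m = -2; 9 > -2  holds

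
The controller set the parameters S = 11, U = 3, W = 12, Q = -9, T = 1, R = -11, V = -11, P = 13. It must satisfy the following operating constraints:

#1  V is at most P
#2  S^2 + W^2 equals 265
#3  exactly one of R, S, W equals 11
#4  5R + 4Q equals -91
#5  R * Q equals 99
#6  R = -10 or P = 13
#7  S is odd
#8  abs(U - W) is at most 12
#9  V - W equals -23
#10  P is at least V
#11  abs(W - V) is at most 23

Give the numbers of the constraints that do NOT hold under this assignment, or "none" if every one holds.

The assignment satisfies every constraint.

#1 V = -11, P = 13; -11 ≤ 13 — satisfied.
#2 S^2 + W^2 = 11^2 + 12^2 = 121 + 144 = 265 — satisfied.
#3 R=-11, S=11, W=12; 1 of them equals 11 — satisfied.
#4 5R + 4Q = 5(-11) + 4(-9) = -91 — satisfied.
#5 R * Q = -11 * (-9) = 99 — satisfied.
#6 R = -11 ≠ -10, but P = 13 = 13 (second disjunct) — satisfied.
#7 S = 11 is odd — satisfied.
#8 abs(3 - 12) = 9; 9 ≤ 12 — satisfied.
#9 V - W = -11 - 12 = -23 — satisfied.
#10 P = 13, V = -11; 13 ≥ -11 — satisfied.
#11 abs(12 - (-11)) = 23; 23 ≤ 23 — satisfied.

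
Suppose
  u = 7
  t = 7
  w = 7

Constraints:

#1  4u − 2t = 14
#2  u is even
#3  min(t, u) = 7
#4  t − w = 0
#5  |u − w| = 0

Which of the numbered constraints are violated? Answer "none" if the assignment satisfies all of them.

#1 4u − 2t = 4(7) − 2(7) = 14  holds
#2 u = 7 is odd  fails
#3 min(7, 7) = 7  holds
#4 t − w = 7 − 7 = 0  holds
#5 |7 − 7| = 0  holds

Constraint 2 is violated.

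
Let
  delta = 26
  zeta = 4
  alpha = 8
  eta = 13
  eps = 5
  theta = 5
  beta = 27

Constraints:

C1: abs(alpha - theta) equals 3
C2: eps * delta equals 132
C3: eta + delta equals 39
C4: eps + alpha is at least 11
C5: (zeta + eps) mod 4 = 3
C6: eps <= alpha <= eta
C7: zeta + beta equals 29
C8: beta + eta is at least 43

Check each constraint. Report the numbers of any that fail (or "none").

The assignment fails constraints 2, 5, 7, 8.

C1: abs(8 - 5) = 3 — satisfied.
C2: eps * delta = 5 * 26 = 130, not 132 — violated.
C3: eta + delta = 13 + 26 = 39 — satisfied.
C4: eps + alpha = 5 + 8 = 13; 13 ≥ 11 — satisfied.
C5: zeta + eps = 9; 9 mod 4 = 1, not 3 — violated.
C6: values 5 <= 8 <= 13 — satisfied.
C7: zeta + beta = 4 + 27 = 31, not 29 — violated.
C8: beta + eta = 27 + 13 = 40; 40 < 43, bound 43 not met — violated.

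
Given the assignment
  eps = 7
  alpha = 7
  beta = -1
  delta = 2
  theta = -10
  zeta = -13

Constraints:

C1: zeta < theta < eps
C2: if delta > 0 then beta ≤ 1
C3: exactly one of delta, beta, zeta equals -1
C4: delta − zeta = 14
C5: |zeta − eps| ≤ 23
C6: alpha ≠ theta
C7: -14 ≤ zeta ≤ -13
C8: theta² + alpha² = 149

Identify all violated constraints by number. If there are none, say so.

C1: values -13 < -10 < 7 — holds.
C2: delta = 2 > 0, so we need beta ≤ 1; beta = -1 ≤ 1 — holds.
C3: delta=2, beta=-1, zeta=-13; 1 of them equals -1 — holds.
C4: delta − zeta = 2 − (-13) = 15, not 14 — does not hold.
C5: |-13 − 7| = 20; 20 ≤ 23 — holds.
C6: alpha = 7, theta = -10; distinct — holds.
C7: zeta = -13 lies in [-14, -13] — holds.
C8: theta² + alpha² = (-10)² + 7² = 100 + 49 = 149 — holds.

Constraint 4 does not hold.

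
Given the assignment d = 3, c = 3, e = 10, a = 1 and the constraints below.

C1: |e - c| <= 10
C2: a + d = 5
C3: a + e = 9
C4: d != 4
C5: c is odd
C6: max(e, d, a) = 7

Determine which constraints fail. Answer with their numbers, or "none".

The assignment fails constraints 2, 3, and 6.

C1: |10 - 3| = 7; 7 ≤ 10  ✓
C2: a + d = 1 + 3 = 4, not 5  ✗
C3: a + e = 1 + 10 = 11, not 9  ✗
C4: d = 3, and 3 ≠ 4  ✓
C5: c = 3 is odd  ✓
C6: max(10, 3, 1) = 10, not 7  ✗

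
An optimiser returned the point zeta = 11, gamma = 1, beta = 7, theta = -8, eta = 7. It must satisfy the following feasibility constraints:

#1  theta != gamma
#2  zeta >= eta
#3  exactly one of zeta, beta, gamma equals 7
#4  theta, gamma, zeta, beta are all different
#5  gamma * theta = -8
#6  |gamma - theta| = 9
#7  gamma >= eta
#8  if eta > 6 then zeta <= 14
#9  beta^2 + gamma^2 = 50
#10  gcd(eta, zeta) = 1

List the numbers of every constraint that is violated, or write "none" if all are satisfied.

Violated: 7.

#1 theta = -8, gamma = 1; distinct — satisfied.
#2 zeta = 11, eta = 7; 11 ≥ 7 — satisfied.
#3 zeta=11, beta=7, gamma=1; 1 of them equals 7 — satisfied.
#4 values -8, 1, 11, 7 are pairwise distinct — satisfied.
#5 gamma * theta = 1 * (-8) = -8 — satisfied.
#6 |1 - (-8)| = 9 — satisfied.
#7 gamma = 1, eta = 7; 1 < 7 (want ≥) — violated.
#8 eta = 7 > 6, so we need zeta ≤ 14; zeta = 11 ≤ 14 — satisfied.
#9 beta^2 + gamma^2 = 7^2 + 1^2 = 49 + 1 = 50 — satisfied.
#10 gcd(7, 11) = 1 — satisfied.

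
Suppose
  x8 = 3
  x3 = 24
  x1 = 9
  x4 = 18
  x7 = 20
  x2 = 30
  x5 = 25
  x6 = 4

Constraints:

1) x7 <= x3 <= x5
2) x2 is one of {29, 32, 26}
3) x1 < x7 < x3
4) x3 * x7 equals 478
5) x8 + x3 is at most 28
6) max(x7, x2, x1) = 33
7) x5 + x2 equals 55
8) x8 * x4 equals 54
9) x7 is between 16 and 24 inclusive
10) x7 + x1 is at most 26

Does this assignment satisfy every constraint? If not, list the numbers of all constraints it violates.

The assignment fails constraints 2, 4, 6, 10.

1) values 20 <= 24 <= 25 — satisfied.
2) x2 = 30 is not in {29, 32, 26} — violated.
3) values 9 < 20 < 24 — satisfied.
4) x3 * x7 = 24 * 20 = 480, not 478 — violated.
5) x8 + x3 = 3 + 24 = 27; 27 ≤ 28 — satisfied.
6) max(20, 30, 9) = 30, not 33 — violated.
7) x5 + x2 = 25 + 30 = 55 — satisfied.
8) x8 * x4 = 3 * 18 = 54 — satisfied.
9) x7 = 20 lies in [16, 24] — satisfied.
10) x7 + x1 = 20 + 9 = 29; 29 > 26, bound 26 not met — violated.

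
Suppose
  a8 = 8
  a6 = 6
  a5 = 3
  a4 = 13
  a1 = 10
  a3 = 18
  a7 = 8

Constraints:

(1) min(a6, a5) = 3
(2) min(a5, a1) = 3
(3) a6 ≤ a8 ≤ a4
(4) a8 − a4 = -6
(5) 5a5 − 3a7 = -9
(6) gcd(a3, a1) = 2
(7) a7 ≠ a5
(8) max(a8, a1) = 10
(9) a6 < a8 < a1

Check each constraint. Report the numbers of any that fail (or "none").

(1) min(6, 3) = 3 — holds.
(2) min(3, 10) = 3 — holds.
(3) values 6 ≤ 8 ≤ 13 — holds.
(4) a8 − a4 = 8 − 13 = -5, not -6 — does not hold.
(5) 5a5 − 3a7 = 5(3) − 3(8) = -9 — holds.
(6) gcd(18, 10) = 2 — holds.
(7) a7 = 8, a5 = 3; distinct — holds.
(8) max(8, 10) = 10 — holds.
(9) values 6 < 8 < 10 — holds.

The assignment fails constraint 4.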